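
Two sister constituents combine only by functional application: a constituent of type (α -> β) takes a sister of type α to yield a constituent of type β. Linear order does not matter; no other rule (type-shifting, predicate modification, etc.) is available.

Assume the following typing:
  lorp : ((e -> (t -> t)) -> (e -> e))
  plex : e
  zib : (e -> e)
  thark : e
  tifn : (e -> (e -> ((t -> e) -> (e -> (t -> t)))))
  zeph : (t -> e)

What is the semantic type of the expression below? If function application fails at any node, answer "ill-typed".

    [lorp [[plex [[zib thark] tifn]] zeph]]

[zib thark]: zib is (e -> e), thark is e; result e.
[[zib thark] tifn]: tifn is (e -> (e -> ((t -> e) -> (e -> (t -> t))))), [zib thark] is e; result (e -> ((t -> e) -> (e -> (t -> t)))).
[plex [[zib thark] tifn]]: [[zib thark] tifn] is (e -> ((t -> e) -> (e -> (t -> t)))), plex is e; result ((t -> e) -> (e -> (t -> t))).
[[plex [[zib thark] tifn]] zeph]: [plex [[zib thark] tifn]] is ((t -> e) -> (e -> (t -> t))), zeph is (t -> e); result (e -> (t -> t)).
[lorp [[plex [[zib thark] tifn]] zeph]]: lorp is ((e -> (t -> t)) -> (e -> e)), [[plex [[zib thark] tifn]] zeph] is (e -> (t -> t)); result (e -> e).

(e -> e)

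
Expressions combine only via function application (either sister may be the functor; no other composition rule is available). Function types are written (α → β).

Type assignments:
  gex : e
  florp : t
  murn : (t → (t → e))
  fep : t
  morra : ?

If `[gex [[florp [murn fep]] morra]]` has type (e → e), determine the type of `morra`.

(e → (e → (e → e)))

For [gex [[florp [murn fep]] morra]] to have type (e → e) with gex of type e, [[florp [murn fep]] morra] must be the function: [[florp [murn fep]] morra] : (e → (e → e)).
For [[florp [murn fep]] morra] to have type (e → (e → e)) with [florp [murn fep]] of type e, morra must be the function: morra : (e → (e → (e → e))).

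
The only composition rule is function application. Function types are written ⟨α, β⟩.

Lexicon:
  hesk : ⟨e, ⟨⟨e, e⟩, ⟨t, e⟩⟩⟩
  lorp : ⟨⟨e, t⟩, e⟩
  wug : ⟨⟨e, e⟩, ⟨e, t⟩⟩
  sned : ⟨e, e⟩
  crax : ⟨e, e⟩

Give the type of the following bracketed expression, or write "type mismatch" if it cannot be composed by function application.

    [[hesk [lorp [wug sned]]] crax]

[wug sned]: functor wug : ⟨⟨e, e⟩, ⟨e, t⟩⟩, argument sned : ⟨e, e⟩; result ⟨e, t⟩.
[lorp [wug sned]]: functor lorp : ⟨⟨e, t⟩, e⟩, argument [wug sned] : ⟨e, t⟩; result e.
[hesk [lorp [wug sned]]]: functor hesk : ⟨e, ⟨⟨e, e⟩, ⟨t, e⟩⟩⟩, argument [lorp [wug sned]] : e; result ⟨⟨e, e⟩, ⟨t, e⟩⟩.
[[hesk [lorp [wug sned]]] crax]: functor [hesk [lorp [wug sned]]] : ⟨⟨e, e⟩, ⟨t, e⟩⟩, argument crax : ⟨e, e⟩; result ⟨t, e⟩.

⟨t, e⟩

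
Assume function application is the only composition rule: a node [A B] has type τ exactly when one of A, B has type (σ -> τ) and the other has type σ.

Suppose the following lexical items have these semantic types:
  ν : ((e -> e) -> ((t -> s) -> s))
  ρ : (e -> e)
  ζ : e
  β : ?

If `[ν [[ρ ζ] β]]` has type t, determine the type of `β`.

(e -> (((e -> e) -> ((t -> s) -> s)) -> t))

For [ν [[ρ ζ] β]] to have type t with ν of type ((e -> e) -> ((t -> s) -> s)), [[ρ ζ] β] must be the function: [[ρ ζ] β] : (((e -> e) -> ((t -> s) -> s)) -> t).
For [[ρ ζ] β] to have type (((e -> e) -> ((t -> s) -> s)) -> t) with [ρ ζ] of type e, β must be the function: β : (e -> (((e -> e) -> ((t -> s) -> s)) -> t)).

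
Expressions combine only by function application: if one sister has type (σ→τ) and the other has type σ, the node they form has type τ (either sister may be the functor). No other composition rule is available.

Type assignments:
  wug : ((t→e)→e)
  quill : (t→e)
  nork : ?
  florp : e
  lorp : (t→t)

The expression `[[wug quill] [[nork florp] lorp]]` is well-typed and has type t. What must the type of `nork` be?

(e→((t→t)→(e→t)))

[[wug quill] [[nork florp] lorp]] is required to be t. [wug quill] : e cannot yield t as functor, so [[nork florp] lorp] : (e→t).
[[nork florp] lorp] is required to be (e→t). lorp : (t→t) cannot yield (e→t) as functor, so [nork florp] : ((t→t)→(e→t)).
[nork florp] is required to be ((t→t)→(e→t)). florp : e cannot yield ((t→t)→(e→t)) as functor, so nork : (e→((t→t)→(e→t))).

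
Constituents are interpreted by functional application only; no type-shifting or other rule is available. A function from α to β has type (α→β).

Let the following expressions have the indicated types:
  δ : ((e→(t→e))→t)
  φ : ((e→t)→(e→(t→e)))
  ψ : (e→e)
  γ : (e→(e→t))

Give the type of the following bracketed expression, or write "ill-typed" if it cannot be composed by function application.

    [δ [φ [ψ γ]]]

[ψ γ]: (e→e) with (e→(e→t)) — neither is a function whose domain matches the other; composition fails here.

ill-typed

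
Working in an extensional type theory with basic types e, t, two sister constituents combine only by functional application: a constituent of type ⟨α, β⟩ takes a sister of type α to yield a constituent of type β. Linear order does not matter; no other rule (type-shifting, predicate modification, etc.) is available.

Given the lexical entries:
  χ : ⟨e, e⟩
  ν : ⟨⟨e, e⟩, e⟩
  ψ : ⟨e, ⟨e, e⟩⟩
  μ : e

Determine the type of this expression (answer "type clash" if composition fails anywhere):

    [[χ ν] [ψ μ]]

e

At [χ ν], ν : ⟨⟨e, e⟩, e⟩ takes χ : ⟨e, e⟩, giving e.
At [ψ μ], ψ : ⟨e, ⟨e, e⟩⟩ takes μ : e, giving ⟨e, e⟩.
At [[χ ν] [ψ μ]], [ψ μ] : ⟨e, e⟩ takes [χ ν] : e, giving e.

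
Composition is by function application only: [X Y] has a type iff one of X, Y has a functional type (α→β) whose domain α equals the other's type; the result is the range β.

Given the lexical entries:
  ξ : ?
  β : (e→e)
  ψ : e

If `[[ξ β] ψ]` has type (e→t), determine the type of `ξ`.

[[ξ β] ψ] must have type (e→t). The sister ψ has type e; that is not a function onto (e→t), so [ξ β] must be the functor, of type (e→(e→t)).
[ξ β] must have type (e→(e→t)). The sister β has type (e→e); that is not a function onto (e→(e→t)), so ξ must be the functor, of type ((e→e)→(e→(e→t))).

((e→e)→(e→(e→t)))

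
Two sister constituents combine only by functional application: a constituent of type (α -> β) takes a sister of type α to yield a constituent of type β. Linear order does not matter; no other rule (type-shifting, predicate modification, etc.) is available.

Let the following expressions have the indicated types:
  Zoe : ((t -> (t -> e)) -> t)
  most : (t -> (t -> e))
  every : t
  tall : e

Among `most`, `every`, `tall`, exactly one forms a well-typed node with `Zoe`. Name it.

most

most — combines: Zoe : ((t -> (t -> e)) -> t) takes most : (t -> (t -> e)) as argument, giving t.
every : t — Zoe needs (t -> (t -> e)); every needs nothing (atomic); neither fits.
tall : e — Zoe needs (t -> (t -> e)); tall needs nothing (atomic); neither fits.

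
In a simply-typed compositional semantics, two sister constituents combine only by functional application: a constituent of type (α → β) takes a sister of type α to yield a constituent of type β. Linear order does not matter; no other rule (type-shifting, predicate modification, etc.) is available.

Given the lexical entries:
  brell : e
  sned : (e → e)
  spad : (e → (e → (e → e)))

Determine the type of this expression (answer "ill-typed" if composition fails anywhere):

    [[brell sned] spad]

(e → (e → e))

[brell sned]: (e → e) applied to e yields e.
[[brell sned] spad]: (e → (e → (e → e))) applied to e yields (e → (e → e)).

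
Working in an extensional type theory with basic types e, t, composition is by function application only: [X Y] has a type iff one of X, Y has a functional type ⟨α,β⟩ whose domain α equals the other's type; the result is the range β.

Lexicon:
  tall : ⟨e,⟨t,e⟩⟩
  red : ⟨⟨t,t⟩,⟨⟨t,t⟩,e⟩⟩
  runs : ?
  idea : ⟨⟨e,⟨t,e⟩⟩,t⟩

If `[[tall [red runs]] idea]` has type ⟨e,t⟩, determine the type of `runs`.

At [[tall [red runs]] idea] (required: ⟨e,t⟩): idea is ⟨⟨e,⟨t,e⟩⟩,t⟩, which is not a function with range ⟨e,t⟩; hence [tall [red runs]] is the functor — type ⟨⟨⟨e,⟨t,e⟩⟩,t⟩,⟨e,t⟩⟩.
At [tall [red runs]] (required: ⟨⟨⟨e,⟨t,e⟩⟩,t⟩,⟨e,t⟩⟩): tall is ⟨e,⟨t,e⟩⟩, which is not a function with range ⟨⟨⟨e,⟨t,e⟩⟩,t⟩,⟨e,t⟩⟩; hence [red runs] is the functor — type ⟨⟨e,⟨t,e⟩⟩,⟨⟨⟨e,⟨t,e⟩⟩,t⟩,⟨e,t⟩⟩⟩.
At [red runs] (required: ⟨⟨e,⟨t,e⟩⟩,⟨⟨⟨e,⟨t,e⟩⟩,t⟩,⟨e,t⟩⟩⟩): red is ⟨⟨t,t⟩,⟨⟨t,t⟩,e⟩⟩, which is not a function with range ⟨⟨e,⟨t,e⟩⟩,⟨⟨⟨e,⟨t,e⟩⟩,t⟩,⟨e,t⟩⟩⟩; hence runs is the functor — type ⟨⟨⟨t,t⟩,⟨⟨t,t⟩,e⟩⟩,⟨⟨e,⟨t,e⟩⟩,⟨⟨⟨e,⟨t,e⟩⟩,t⟩,⟨e,t⟩⟩⟩⟩.

⟨⟨⟨t,t⟩,⟨⟨t,t⟩,e⟩⟩,⟨⟨e,⟨t,e⟩⟩,⟨⟨⟨e,⟨t,e⟩⟩,t⟩,⟨e,t⟩⟩⟩⟩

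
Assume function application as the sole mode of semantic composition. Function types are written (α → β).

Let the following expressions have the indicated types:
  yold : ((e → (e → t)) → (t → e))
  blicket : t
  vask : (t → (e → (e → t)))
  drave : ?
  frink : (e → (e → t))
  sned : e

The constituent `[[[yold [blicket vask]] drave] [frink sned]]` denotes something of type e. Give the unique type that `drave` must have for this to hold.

At [[[yold [blicket vask]] drave] [frink sned]] (required: e): [frink sned] is (e → t), which is not a function with range e; hence [[yold [blicket vask]] drave] is the functor — type ((e → t) → e).
At [[yold [blicket vask]] drave] (required: ((e → t) → e)): [yold [blicket vask]] is (t → e), which is not a function with range ((e → t) → e); hence drave is the functor — type ((t → e) → ((e → t) → e)).

((t → e) → ((e → t) → e))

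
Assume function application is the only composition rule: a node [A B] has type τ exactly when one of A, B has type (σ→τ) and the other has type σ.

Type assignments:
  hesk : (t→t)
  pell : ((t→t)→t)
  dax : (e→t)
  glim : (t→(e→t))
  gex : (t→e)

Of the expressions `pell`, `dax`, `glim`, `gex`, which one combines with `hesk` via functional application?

pell — combines: pell : ((t→t)→t) takes hesk : (t→t) as argument, giving t.
dax : (e→t) — hesk needs t; dax needs e; neither fits.
glim : (t→(e→t)) — hesk needs t; glim needs t; neither fits.
gex : (t→e) — hesk needs t; gex needs t; neither fits.

pell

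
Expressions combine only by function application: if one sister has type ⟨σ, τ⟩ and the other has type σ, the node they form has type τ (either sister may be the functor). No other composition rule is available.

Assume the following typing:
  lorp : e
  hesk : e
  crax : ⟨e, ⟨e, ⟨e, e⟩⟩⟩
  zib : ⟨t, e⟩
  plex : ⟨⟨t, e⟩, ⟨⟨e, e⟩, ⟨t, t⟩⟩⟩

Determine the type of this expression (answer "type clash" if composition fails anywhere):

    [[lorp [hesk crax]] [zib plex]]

⟨t, t⟩

[hesk crax] — crax of type ⟨e, ⟨e, ⟨e, e⟩⟩⟩ combines with hesk of type e: type ⟨e, ⟨e, e⟩⟩.
[lorp [hesk crax]] — [hesk crax] of type ⟨e, ⟨e, e⟩⟩ combines with lorp of type e: type ⟨e, e⟩.
[zib plex] — plex of type ⟨⟨t, e⟩, ⟨⟨e, e⟩, ⟨t, t⟩⟩⟩ combines with zib of type ⟨t, e⟩: type ⟨⟨e, e⟩, ⟨t, t⟩⟩.
[[lorp [hesk crax]] [zib plex]] — [zib plex] of type ⟨⟨e, e⟩, ⟨t, t⟩⟩ combines with [lorp [hesk crax]] of type ⟨e, e⟩: type ⟨t, t⟩.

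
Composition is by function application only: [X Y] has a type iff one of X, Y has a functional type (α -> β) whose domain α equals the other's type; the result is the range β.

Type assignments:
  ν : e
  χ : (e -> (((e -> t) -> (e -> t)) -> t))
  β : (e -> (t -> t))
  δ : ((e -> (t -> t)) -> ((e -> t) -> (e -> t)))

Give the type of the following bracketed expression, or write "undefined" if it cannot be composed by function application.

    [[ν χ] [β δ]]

[ν χ]: functor χ : (e -> (((e -> t) -> (e -> t)) -> t)), argument ν : e; result (((e -> t) -> (e -> t)) -> t).
[β δ]: functor δ : ((e -> (t -> t)) -> ((e -> t) -> (e -> t))), argument β : (e -> (t -> t)); result ((e -> t) -> (e -> t)).
[[ν χ] [β δ]]: functor [ν χ] : (((e -> t) -> (e -> t)) -> t), argument [β δ] : ((e -> t) -> (e -> t)); result t.

t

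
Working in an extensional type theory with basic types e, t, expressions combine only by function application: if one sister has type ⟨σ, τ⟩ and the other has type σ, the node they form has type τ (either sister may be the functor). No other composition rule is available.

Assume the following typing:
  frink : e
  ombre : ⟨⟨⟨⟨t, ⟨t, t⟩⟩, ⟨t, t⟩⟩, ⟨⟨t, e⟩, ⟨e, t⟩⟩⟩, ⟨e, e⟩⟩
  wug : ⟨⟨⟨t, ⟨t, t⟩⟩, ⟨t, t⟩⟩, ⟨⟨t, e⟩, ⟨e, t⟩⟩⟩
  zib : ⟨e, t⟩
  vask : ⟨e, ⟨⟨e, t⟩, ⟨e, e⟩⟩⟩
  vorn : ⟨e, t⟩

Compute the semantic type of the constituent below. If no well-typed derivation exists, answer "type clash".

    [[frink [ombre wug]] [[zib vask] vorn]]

[ombre wug] — ombre of type ⟨⟨⟨⟨t, ⟨t, t⟩⟩, ⟨t, t⟩⟩, ⟨⟨t, e⟩, ⟨e, t⟩⟩⟩, ⟨e, e⟩⟩ combines with wug of type ⟨⟨⟨t, ⟨t, t⟩⟩, ⟨t, t⟩⟩, ⟨⟨t, e⟩, ⟨e, t⟩⟩⟩: type ⟨e, e⟩.
[frink [ombre wug]] — [ombre wug] of type ⟨e, e⟩ combines with frink of type e: type e.
At [zib vask]: neither ⟨e, t⟩ nor ⟨e, ⟨⟨e, t⟩, ⟨e, e⟩⟩⟩ can take the other as argument; the node is ill-typed.

type clash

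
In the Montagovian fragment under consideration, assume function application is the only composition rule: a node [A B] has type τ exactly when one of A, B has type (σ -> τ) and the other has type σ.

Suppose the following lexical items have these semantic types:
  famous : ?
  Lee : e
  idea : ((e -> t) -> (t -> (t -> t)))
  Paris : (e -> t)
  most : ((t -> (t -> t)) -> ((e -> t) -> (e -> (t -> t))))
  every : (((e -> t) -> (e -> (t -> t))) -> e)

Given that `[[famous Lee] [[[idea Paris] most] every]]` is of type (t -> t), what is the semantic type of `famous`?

(e -> (e -> (t -> t)))

[[famous Lee] [[[idea Paris] most] every]] must have type (t -> t). The sister [[[idea Paris] most] every] has type e; that is not a function onto (t -> t), so [famous Lee] must be the functor, of type (e -> (t -> t)).
[famous Lee] must have type (e -> (t -> t)). The sister Lee has type e; that is not a function onto (e -> (t -> t)), so famous must be the functor, of type (e -> (e -> (t -> t))).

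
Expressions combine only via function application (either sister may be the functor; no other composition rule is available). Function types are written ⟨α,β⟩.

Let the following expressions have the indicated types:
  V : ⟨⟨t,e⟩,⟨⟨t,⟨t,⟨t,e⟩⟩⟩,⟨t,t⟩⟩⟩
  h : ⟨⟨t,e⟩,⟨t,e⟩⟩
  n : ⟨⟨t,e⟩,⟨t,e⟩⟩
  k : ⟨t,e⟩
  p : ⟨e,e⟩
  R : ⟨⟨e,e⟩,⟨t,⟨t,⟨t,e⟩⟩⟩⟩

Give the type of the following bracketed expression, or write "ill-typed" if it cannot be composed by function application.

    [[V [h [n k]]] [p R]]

[n k] — n of type ⟨⟨t,e⟩,⟨t,e⟩⟩ combines with k of type ⟨t,e⟩: type ⟨t,e⟩.
[h [n k]] — h of type ⟨⟨t,e⟩,⟨t,e⟩⟩ combines with [n k] of type ⟨t,e⟩: type ⟨t,e⟩.
[V [h [n k]]] — V of type ⟨⟨t,e⟩,⟨⟨t,⟨t,⟨t,e⟩⟩⟩,⟨t,t⟩⟩⟩ combines with [h [n k]] of type ⟨t,e⟩: type ⟨⟨t,⟨t,⟨t,e⟩⟩⟩,⟨t,t⟩⟩.
[p R] — R of type ⟨⟨e,e⟩,⟨t,⟨t,⟨t,e⟩⟩⟩⟩ combines with p of type ⟨e,e⟩: type ⟨t,⟨t,⟨t,e⟩⟩⟩.
[[V [h [n k]]] [p R]] — [V [h [n k]]] of type ⟨⟨t,⟨t,⟨t,e⟩⟩⟩,⟨t,t⟩⟩ combines with [p R] of type ⟨t,⟨t,⟨t,e⟩⟩⟩: type ⟨t,t⟩.

⟨t,t⟩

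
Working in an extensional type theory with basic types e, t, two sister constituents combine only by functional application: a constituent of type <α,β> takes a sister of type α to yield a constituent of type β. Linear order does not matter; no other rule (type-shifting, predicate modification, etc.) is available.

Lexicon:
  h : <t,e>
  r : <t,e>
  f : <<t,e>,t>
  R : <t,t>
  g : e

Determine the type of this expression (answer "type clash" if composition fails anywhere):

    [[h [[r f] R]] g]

type clash

[r f]: f is <<t,e>,t>, r is <t,e>; result t.
[[r f] R]: R is <t,t>, [r f] is t; result t.
[h [[r f] R]]: h is <t,e>, [[r f] R] is t; result e.
[[h [[r f] R]] g]: e with e — neither is a function whose domain matches the other; composition fails here.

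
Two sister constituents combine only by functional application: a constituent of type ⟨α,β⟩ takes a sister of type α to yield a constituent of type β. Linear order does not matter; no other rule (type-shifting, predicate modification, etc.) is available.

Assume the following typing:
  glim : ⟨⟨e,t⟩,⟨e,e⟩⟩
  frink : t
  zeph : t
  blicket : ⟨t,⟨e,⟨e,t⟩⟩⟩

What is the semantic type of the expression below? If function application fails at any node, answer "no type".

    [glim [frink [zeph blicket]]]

no type

At [zeph blicket], blicket : ⟨t,⟨e,⟨e,t⟩⟩⟩ takes zeph : t, giving ⟨e,⟨e,t⟩⟩.
At [frink [zeph blicket]]: neither t nor ⟨e,⟨e,t⟩⟩ can take the other as argument; the node is ill-typed.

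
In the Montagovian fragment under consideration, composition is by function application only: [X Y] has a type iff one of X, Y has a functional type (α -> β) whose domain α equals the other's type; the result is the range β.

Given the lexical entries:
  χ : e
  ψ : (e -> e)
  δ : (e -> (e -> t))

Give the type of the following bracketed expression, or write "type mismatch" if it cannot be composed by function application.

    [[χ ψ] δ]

[χ ψ]: (e -> e) applied to e yields e.
[[χ ψ] δ]: (e -> (e -> t)) applied to e yields (e -> t).

(e -> t)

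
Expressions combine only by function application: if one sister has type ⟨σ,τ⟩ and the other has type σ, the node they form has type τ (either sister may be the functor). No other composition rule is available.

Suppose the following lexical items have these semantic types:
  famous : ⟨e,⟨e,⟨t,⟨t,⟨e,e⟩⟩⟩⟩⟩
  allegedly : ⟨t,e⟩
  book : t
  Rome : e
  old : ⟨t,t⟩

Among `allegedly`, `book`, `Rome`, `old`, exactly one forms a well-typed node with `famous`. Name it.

allegedly : ⟨t,e⟩ — does not combine with famous.
book : t — does not combine with famous.
Rome — combines: famous : ⟨e,⟨e,⟨t,⟨t,⟨e,e⟩⟩⟩⟩⟩ takes Rome : e as argument, giving ⟨e,⟨t,⟨t,⟨e,e⟩⟩⟩⟩.
old : ⟨t,t⟩ — does not combine with famous.

Rome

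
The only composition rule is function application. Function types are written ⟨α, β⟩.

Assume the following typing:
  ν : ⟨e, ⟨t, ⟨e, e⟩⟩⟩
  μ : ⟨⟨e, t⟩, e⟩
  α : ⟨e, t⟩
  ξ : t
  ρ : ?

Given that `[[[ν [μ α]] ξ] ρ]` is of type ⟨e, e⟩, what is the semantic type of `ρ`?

[[[ν [μ α]] ξ] ρ] must have type ⟨e, e⟩. The sister [[ν [μ α]] ξ] has type ⟨e, e⟩; that is not a function onto ⟨e, e⟩, so ρ must be the functor, of type ⟨⟨e, e⟩, ⟨e, e⟩⟩.

⟨⟨e, e⟩, ⟨e, e⟩⟩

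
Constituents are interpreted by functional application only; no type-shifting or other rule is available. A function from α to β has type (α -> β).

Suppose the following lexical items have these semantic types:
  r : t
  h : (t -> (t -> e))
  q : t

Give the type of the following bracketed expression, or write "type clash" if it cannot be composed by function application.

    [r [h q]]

e

[h q]: (t -> (t -> e)) applied to t yields (t -> e).
[r [h q]]: (t -> e) applied to t yields e.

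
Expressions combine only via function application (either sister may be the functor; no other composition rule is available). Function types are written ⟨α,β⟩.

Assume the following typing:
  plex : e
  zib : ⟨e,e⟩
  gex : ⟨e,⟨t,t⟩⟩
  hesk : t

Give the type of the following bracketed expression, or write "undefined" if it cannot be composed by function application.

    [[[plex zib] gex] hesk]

t

[plex zib] — zib of type ⟨e,e⟩ combines with plex of type e: type e.
[[plex zib] gex] — gex of type ⟨e,⟨t,t⟩⟩ combines with [plex zib] of type e: type ⟨t,t⟩.
[[[plex zib] gex] hesk] — [[plex zib] gex] of type ⟨t,t⟩ combines with hesk of type t: type t.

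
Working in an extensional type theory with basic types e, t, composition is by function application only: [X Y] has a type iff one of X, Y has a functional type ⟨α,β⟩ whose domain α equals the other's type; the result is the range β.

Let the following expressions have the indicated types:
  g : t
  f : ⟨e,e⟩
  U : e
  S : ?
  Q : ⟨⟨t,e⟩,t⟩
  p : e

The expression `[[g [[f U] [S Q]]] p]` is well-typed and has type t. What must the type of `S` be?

[[g [[f U] [S Q]]] p] is required to be t. p : e cannot yield t as functor, so [g [[f U] [S Q]]] : ⟨e,t⟩.
[g [[f U] [S Q]]] is required to be ⟨e,t⟩. g : t cannot yield ⟨e,t⟩ as functor, so [[f U] [S Q]] : ⟨t,⟨e,t⟩⟩.
[[f U] [S Q]] is required to be ⟨t,⟨e,t⟩⟩. [f U] : e cannot yield ⟨t,⟨e,t⟩⟩ as functor, so [S Q] : ⟨e,⟨t,⟨e,t⟩⟩⟩.
[S Q] is required to be ⟨e,⟨t,⟨e,t⟩⟩⟩. Q : ⟨⟨t,e⟩,t⟩ cannot yield ⟨e,⟨t,⟨e,t⟩⟩⟩ as functor, so S : ⟨⟨⟨t,e⟩,t⟩,⟨e,⟨t,⟨e,t⟩⟩⟩⟩.

⟨⟨⟨t,e⟩,t⟩,⟨e,⟨t,⟨e,t⟩⟩⟩⟩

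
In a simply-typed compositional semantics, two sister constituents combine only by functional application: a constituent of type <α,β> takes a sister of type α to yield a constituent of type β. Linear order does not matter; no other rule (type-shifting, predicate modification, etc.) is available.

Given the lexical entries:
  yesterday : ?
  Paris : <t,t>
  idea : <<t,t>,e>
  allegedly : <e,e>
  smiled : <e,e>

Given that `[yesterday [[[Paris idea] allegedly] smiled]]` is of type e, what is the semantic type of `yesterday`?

<e,e>

[yesterday [[[Paris idea] allegedly] smiled]] must have type e. The sister [[[Paris idea] allegedly] smiled] has type e; that is not a function onto e, so yesterday must be the functor, of type <e,e>.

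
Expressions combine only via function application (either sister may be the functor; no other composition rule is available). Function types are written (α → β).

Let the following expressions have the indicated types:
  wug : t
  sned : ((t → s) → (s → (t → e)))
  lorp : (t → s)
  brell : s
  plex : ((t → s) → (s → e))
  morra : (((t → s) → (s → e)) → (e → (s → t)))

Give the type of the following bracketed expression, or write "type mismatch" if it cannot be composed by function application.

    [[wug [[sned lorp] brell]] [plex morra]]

At [sned lorp], sned : ((t → s) → (s → (t → e))) takes lorp : (t → s), giving (s → (t → e)).
At [[sned lorp] brell], [sned lorp] : (s → (t → e)) takes brell : s, giving (t → e).
At [wug [[sned lorp] brell]], [[sned lorp] brell] : (t → e) takes wug : t, giving e.
At [plex morra], morra : (((t → s) → (s → e)) → (e → (s → t))) takes plex : ((t → s) → (s → e)), giving (e → (s → t)).
At [[wug [[sned lorp] brell]] [plex morra]], [plex morra] : (e → (s → t)) takes [wug [[sned lorp] brell]] : e, giving (s → t).

(s → t)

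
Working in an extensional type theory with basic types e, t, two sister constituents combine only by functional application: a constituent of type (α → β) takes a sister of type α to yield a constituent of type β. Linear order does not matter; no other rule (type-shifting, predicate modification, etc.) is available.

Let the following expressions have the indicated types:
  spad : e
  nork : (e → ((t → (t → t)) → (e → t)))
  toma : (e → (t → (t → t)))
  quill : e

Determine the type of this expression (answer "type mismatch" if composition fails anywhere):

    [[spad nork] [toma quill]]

(e → t)

[spad nork]: functor nork : (e → ((t → (t → t)) → (e → t))), argument spad : e; result ((t → (t → t)) → (e → t)).
[toma quill]: functor toma : (e → (t → (t → t))), argument quill : e; result (t → (t → t)).
[[spad nork] [toma quill]]: functor [spad nork] : ((t → (t → t)) → (e → t)), argument [toma quill] : (t → (t → t)); result (e → t).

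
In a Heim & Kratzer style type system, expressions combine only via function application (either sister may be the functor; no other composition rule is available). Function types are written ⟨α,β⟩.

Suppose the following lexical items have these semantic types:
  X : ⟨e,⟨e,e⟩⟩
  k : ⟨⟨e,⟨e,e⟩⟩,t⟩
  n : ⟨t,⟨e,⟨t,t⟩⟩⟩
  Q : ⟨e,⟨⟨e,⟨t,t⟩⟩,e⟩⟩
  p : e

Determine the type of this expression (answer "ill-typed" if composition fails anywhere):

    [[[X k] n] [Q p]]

[X k]: functor k : ⟨⟨e,⟨e,e⟩⟩,t⟩, argument X : ⟨e,⟨e,e⟩⟩; result t.
[[X k] n]: functor n : ⟨t,⟨e,⟨t,t⟩⟩⟩, argument [X k] : t; result ⟨e,⟨t,t⟩⟩.
[Q p]: functor Q : ⟨e,⟨⟨e,⟨t,t⟩⟩,e⟩⟩, argument p : e; result ⟨⟨e,⟨t,t⟩⟩,e⟩.
[[[X k] n] [Q p]]: functor [Q p] : ⟨⟨e,⟨t,t⟩⟩,e⟩, argument [[X k] n] : ⟨e,⟨t,t⟩⟩; result e.

e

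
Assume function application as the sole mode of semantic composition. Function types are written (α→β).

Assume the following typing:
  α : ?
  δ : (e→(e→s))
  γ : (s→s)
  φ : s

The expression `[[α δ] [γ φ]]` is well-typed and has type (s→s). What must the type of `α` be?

At [[α δ] [γ φ]] (required: (s→s)): [γ φ] is s, which is not a function with range (s→s); hence [α δ] is the functor — type (s→(s→s)).
At [α δ] (required: (s→(s→s))): δ is (e→(e→s)), which is not a function with range (s→(s→s)); hence α is the functor — type ((e→(e→s))→(s→(s→s))).

((e→(e→s))→(s→(s→s)))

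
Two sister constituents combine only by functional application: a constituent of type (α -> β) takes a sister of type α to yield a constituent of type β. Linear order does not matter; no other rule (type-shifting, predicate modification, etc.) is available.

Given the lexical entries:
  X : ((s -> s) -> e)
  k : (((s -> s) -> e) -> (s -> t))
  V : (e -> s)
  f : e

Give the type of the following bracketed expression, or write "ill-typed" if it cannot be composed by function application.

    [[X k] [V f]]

[X k]: k is (((s -> s) -> e) -> (s -> t)), X is ((s -> s) -> e); result (s -> t).
[V f]: V is (e -> s), f is e; result s.
[[X k] [V f]]: [X k] is (s -> t), [V f] is s; result t.

t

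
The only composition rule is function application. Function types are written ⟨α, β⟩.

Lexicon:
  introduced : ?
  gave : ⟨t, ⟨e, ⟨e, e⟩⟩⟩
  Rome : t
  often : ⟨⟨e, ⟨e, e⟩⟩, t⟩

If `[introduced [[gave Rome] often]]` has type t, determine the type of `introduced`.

[introduced [[gave Rome] often]] is required to be t. [[gave Rome] often] : t cannot yield t as functor, so introduced : ⟨t, t⟩.

⟨t, t⟩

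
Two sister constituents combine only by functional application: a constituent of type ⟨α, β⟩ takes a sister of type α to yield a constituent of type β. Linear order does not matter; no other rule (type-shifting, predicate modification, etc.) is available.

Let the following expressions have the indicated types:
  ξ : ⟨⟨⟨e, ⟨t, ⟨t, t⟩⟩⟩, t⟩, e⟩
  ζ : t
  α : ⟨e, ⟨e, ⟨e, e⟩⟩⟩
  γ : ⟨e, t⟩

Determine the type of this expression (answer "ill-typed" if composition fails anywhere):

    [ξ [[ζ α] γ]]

[ζ α]: t and ⟨e, ⟨e, ⟨e, e⟩⟩⟩ cannot combine by function application — type clash.

ill-typed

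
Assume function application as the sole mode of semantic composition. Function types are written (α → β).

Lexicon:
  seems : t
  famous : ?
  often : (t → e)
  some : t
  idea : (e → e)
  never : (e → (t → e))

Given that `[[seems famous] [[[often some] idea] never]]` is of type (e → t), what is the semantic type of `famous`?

At [[seems famous] [[[often some] idea] never]] (required: (e → t)): [[[often some] idea] never] is (t → e), which is not a function with range (e → t); hence [seems famous] is the functor — type ((t → e) → (e → t)).
At [seems famous] (required: ((t → e) → (e → t))): seems is t, which is not a function with range ((t → e) → (e → t)); hence famous is the functor — type (t → ((t → e) → (e → t))).

(t → ((t → e) → (e → t)))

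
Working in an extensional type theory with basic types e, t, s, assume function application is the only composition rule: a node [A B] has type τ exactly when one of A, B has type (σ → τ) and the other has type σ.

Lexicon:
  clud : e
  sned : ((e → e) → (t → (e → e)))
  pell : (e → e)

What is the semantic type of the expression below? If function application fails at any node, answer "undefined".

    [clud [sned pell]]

[sned pell]: functor sned : ((e → e) → (t → (e → e))), argument pell : (e → e); result (t → (e → e)).
[clud [sned pell]]: e and (t → (e → e)) cannot combine by function application — type clash.

undefined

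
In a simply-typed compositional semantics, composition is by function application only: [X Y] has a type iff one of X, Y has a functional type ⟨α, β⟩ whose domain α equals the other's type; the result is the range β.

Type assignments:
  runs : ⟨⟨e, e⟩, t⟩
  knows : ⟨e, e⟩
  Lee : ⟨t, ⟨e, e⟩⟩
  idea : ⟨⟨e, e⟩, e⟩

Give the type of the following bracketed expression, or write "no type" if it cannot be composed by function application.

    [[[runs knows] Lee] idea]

[runs knows]: functor runs : ⟨⟨e, e⟩, t⟩, argument knows : ⟨e, e⟩; result t.
[[runs knows] Lee]: functor Lee : ⟨t, ⟨e, e⟩⟩, argument [runs knows] : t; result ⟨e, e⟩.
[[[runs knows] Lee] idea]: functor idea : ⟨⟨e, e⟩, e⟩, argument [[runs knows] Lee] : ⟨e, e⟩; result e.

e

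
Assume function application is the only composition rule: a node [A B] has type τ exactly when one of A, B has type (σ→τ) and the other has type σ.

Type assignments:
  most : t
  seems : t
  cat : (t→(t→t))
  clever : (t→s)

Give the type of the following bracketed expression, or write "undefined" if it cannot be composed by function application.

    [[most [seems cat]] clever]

s

[seems cat]: cat is (t→(t→t)), seems is t; result (t→t).
[most [seems cat]]: [seems cat] is (t→t), most is t; result t.
[[most [seems cat]] clever]: clever is (t→s), [most [seems cat]] is t; result s.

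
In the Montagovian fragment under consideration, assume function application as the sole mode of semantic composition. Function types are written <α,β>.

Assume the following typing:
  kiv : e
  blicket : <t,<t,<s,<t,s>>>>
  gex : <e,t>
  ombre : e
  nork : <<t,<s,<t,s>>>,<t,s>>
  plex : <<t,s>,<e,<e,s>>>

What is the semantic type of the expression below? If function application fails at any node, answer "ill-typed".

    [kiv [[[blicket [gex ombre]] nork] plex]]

[gex ombre]: <e,t> applied to e yields t.
[blicket [gex ombre]]: <t,<t,<s,<t,s>>>> applied to t yields <t,<s,<t,s>>>.
[[blicket [gex ombre]] nork]: <<t,<s,<t,s>>>,<t,s>> applied to <t,<s,<t,s>>> yields <t,s>.
[[[blicket [gex ombre]] nork] plex]: <<t,s>,<e,<e,s>>> applied to <t,s> yields <e,<e,s>>.
[kiv [[[blicket [gex ombre]] nork] plex]]: <e,<e,s>> applied to e yields <e,s>.

<e,s>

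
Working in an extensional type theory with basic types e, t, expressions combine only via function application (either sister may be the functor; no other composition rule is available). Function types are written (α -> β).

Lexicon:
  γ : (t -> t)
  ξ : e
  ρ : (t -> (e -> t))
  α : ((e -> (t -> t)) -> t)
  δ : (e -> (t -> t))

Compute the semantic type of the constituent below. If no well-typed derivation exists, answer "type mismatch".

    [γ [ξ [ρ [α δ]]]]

[α δ]: functor α : ((e -> (t -> t)) -> t), argument δ : (e -> (t -> t)); result t.
[ρ [α δ]]: functor ρ : (t -> (e -> t)), argument [α δ] : t; result (e -> t).
[ξ [ρ [α δ]]]: functor [ρ [α δ]] : (e -> t), argument ξ : e; result t.
[γ [ξ [ρ [α δ]]]]: functor γ : (t -> t), argument [ξ [ρ [α δ]]] : t; result t.

t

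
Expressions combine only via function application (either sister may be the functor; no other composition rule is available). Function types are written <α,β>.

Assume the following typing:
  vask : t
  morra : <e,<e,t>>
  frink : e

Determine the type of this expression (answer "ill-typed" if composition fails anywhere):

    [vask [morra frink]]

ill-typed

[morra frink] — morra of type <e,<e,t>> combines with frink of type e: type <e,t>.
[vask [morra frink]]: t and <e,t> cannot combine by function application — type clash.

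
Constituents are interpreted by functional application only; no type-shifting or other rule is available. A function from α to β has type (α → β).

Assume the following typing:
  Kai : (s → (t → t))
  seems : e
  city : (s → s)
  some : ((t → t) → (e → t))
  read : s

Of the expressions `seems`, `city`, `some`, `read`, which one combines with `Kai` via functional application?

read

seems : e — Kai needs s; seems needs nothing (atomic); neither fits.
city : (s → s) — Kai needs s; city needs s; neither fits.
some : ((t → t) → (e → t)) — Kai needs s; some needs (t → t); neither fits.
read — combines: Kai : (s → (t → t)) takes read : s as argument, giving (t → t).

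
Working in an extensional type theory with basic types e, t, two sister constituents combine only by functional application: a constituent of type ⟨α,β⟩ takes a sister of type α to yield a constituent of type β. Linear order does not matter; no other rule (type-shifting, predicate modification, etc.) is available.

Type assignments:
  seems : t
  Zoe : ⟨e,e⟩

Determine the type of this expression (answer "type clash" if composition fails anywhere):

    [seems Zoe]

[seems Zoe]: t with ⟨e,e⟩ — neither is a function whose domain matches the other; composition fails here.

type clash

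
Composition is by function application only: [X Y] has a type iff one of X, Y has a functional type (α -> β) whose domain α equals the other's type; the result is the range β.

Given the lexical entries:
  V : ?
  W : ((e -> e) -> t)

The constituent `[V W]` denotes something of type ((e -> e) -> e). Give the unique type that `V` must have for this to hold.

At [V W] (required: ((e -> e) -> e)): W is ((e -> e) -> t), which is not a function with range ((e -> e) -> e); hence V is the functor — type (((e -> e) -> t) -> ((e -> e) -> e)).

(((e -> e) -> t) -> ((e -> e) -> e))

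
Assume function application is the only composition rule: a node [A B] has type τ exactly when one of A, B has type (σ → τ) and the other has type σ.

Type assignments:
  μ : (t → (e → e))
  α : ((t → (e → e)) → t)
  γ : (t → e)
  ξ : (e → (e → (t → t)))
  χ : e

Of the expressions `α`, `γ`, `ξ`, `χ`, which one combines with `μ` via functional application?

α

α — combines: α : ((t → (e → e)) → t) takes μ : (t → (e → e)) as argument, giving t.
γ : (t → e) — does not combine with μ.
ξ : (e → (e → (t → t))) — does not combine with μ.
χ : e — does not combine with μ.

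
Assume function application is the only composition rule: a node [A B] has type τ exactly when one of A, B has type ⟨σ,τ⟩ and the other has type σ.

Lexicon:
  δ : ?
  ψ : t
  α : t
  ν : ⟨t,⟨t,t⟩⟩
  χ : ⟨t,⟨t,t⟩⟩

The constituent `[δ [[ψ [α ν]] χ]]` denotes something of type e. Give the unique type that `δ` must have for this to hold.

[δ [[ψ [α ν]] χ]] is required to be e. [[ψ [α ν]] χ] : ⟨t,t⟩ cannot yield e as functor, so δ : ⟨⟨t,t⟩,e⟩.

⟨⟨t,t⟩,e⟩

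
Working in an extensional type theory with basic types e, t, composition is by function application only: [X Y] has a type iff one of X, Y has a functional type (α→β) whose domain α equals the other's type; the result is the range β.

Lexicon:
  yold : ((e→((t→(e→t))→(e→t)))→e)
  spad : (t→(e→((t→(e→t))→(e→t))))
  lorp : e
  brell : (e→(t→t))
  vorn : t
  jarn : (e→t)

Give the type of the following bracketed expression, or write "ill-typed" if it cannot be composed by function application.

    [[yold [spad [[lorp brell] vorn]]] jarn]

t

[lorp brell]: functor brell : (e→(t→t)), argument lorp : e; result (t→t).
[[lorp brell] vorn]: functor [lorp brell] : (t→t), argument vorn : t; result t.
[spad [[lorp brell] vorn]]: functor spad : (t→(e→((t→(e→t))→(e→t)))), argument [[lorp brell] vorn] : t; result (e→((t→(e→t))→(e→t))).
[yold [spad [[lorp brell] vorn]]]: functor yold : ((e→((t→(e→t))→(e→t)))→e), argument [spad [[lorp brell] vorn]] : (e→((t→(e→t))→(e→t))); result e.
[[yold [spad [[lorp brell] vorn]]] jarn]: functor jarn : (e→t), argument [yold [spad [[lorp brell] vorn]]] : e; result t.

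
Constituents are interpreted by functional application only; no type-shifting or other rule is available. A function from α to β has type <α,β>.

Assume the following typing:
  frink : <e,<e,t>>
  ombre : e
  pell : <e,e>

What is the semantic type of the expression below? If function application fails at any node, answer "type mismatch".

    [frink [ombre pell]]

<e,t>

[ombre pell]: functor pell : <e,e>, argument ombre : e; result e.
[frink [ombre pell]]: functor frink : <e,<e,t>>, argument [ombre pell] : e; result <e,t>.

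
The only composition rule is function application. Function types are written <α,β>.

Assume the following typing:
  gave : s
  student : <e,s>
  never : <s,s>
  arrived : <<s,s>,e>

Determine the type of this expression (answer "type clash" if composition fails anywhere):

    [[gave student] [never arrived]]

type clash

[gave student]: s and <e,s> cannot combine by function application — type clash.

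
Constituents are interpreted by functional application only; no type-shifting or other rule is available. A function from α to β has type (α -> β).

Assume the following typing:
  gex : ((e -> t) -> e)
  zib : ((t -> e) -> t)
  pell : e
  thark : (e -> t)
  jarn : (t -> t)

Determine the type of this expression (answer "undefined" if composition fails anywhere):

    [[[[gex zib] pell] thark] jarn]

undefined

[gex zib]: ((e -> t) -> e) and ((t -> e) -> t) cannot combine by function application — type clash.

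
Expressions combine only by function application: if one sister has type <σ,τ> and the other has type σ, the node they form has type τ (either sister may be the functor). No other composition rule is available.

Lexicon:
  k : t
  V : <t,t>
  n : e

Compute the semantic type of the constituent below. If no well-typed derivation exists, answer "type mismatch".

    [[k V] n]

[k V] — V of type <t,t> combines with k of type t: type t.
At [[k V] n]: neither t nor e can take the other as argument; the node is ill-typed.

type mismatch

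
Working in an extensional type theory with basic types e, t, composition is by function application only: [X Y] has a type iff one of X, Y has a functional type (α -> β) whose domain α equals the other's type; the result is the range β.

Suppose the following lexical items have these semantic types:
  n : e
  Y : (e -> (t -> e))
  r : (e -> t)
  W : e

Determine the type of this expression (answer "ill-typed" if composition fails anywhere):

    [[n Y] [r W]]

[n Y]: (e -> (t -> e)) applied to e yields (t -> e).
[r W]: (e -> t) applied to e yields t.
[[n Y] [r W]]: (t -> e) applied to t yields e.

e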